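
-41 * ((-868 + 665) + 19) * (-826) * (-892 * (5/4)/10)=694794856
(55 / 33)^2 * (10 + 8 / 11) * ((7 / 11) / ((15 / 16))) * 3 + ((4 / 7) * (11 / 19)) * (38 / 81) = 4173688 / 68607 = 60.83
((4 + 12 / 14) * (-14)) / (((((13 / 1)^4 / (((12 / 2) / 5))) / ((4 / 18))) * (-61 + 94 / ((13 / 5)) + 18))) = 272 / 2932995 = 0.00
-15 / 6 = -5 / 2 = -2.50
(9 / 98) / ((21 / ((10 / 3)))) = 5 / 343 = 0.01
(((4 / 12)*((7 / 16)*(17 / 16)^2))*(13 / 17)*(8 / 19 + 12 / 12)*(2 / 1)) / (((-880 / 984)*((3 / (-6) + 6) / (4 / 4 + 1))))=-1712529 / 11770880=-0.15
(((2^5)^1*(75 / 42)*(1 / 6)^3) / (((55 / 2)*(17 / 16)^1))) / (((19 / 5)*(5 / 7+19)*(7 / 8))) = 6400 / 46334673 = 0.00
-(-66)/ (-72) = -11/ 12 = -0.92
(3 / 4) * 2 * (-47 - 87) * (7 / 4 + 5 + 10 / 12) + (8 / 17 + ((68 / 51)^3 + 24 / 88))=-30720869 / 20196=-1521.14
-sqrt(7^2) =-7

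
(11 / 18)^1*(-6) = -11 / 3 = -3.67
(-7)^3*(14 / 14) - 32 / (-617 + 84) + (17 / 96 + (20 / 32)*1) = -17506511 / 51168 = -342.14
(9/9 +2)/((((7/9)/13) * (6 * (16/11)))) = 1287/224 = 5.75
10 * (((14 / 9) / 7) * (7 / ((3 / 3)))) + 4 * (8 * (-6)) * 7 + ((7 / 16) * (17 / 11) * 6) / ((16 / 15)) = -16785853 / 12672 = -1324.64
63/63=1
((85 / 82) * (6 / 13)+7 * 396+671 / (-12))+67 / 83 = 1442564239 / 530868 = 2717.37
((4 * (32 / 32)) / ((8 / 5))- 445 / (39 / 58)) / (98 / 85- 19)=4371125 / 118326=36.94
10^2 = 100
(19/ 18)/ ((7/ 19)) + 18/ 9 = 613/ 126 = 4.87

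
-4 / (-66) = 2 / 33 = 0.06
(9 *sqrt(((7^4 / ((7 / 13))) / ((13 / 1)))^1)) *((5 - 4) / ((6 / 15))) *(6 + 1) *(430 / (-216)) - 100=-5906.87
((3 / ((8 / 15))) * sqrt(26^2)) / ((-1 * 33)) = -195 / 44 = -4.43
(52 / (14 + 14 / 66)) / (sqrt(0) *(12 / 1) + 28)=429 / 3283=0.13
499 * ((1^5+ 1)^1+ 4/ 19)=20958/ 19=1103.05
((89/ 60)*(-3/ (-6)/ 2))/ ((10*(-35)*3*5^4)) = -89/ 157500000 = -0.00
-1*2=-2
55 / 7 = 7.86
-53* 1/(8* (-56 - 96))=53/1216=0.04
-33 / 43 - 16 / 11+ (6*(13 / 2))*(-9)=-167074 / 473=-353.22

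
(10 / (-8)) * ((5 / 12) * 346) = -4325 / 24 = -180.21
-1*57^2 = -3249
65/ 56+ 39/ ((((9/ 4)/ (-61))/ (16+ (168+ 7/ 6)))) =-98673991/ 504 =-195781.73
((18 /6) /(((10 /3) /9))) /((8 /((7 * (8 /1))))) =567 /10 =56.70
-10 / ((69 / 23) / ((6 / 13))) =-20 / 13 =-1.54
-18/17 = -1.06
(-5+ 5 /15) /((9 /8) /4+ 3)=-1.42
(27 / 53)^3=0.13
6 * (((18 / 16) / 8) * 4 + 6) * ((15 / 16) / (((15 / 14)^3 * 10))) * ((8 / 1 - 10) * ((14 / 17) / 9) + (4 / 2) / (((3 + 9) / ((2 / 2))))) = -2401 / 48960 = -0.05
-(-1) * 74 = 74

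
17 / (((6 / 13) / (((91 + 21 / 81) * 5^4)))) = 170170000 / 81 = 2100864.20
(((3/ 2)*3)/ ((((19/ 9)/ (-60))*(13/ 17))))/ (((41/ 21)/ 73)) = -63328230/ 10127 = -6253.40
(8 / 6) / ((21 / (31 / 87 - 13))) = -4400 / 5481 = -0.80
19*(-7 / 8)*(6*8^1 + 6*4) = -1197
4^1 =4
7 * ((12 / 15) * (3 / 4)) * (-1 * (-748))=15708 / 5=3141.60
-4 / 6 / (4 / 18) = -3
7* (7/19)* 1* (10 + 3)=637/19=33.53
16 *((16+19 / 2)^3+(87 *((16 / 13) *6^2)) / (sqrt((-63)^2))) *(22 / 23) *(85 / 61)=45313035900 / 127673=354914.79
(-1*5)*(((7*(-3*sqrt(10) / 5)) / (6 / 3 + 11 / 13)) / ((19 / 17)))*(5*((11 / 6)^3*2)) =10295285*sqrt(10) / 25308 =1286.41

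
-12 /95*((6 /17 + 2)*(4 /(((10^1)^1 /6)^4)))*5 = -31104 /40375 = -0.77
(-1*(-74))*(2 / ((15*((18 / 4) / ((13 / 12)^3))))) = 81289 / 29160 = 2.79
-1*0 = 0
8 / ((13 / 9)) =72 / 13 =5.54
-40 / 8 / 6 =-5 / 6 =-0.83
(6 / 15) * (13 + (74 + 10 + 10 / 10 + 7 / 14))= 197 / 5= 39.40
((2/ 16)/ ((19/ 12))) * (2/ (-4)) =-0.04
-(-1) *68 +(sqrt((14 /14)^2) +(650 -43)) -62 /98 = 33093 /49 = 675.37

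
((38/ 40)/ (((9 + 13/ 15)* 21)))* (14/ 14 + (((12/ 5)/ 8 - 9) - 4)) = -2223/ 41440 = -0.05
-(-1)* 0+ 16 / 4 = 4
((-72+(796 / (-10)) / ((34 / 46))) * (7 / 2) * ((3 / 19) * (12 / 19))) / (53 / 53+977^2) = -962262 / 14644876525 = -0.00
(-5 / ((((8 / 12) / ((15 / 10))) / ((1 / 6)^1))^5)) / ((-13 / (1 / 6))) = 405 / 851968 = 0.00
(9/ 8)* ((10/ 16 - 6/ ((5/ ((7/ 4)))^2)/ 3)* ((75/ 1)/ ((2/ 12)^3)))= 6925.50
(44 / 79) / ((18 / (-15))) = -110 / 237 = -0.46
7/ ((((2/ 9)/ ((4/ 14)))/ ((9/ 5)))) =16.20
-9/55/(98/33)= -27/490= -0.06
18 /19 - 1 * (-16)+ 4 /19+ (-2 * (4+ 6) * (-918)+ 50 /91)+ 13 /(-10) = 317728083 /17290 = 18376.41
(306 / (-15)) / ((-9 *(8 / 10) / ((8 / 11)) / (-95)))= -6460 / 33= -195.76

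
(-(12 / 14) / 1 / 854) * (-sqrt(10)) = 3 * sqrt(10) / 2989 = 0.00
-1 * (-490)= 490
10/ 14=5/ 7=0.71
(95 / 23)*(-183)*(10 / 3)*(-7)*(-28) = -11358200 / 23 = -493834.78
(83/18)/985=83/17730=0.00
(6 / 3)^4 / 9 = 16 / 9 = 1.78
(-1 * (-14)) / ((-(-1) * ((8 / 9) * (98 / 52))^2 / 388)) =1327833 / 686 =1935.62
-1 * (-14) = 14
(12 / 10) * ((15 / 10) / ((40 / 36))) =81 / 50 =1.62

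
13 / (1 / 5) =65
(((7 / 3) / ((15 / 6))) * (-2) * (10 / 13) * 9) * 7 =-1176 / 13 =-90.46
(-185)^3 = -6331625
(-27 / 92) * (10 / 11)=-135 / 506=-0.27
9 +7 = 16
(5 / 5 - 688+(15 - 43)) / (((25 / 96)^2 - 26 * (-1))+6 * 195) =-6589440 / 11022961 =-0.60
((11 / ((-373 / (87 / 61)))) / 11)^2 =7569 / 517699009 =0.00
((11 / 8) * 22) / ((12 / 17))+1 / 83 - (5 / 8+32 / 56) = 1162087 / 27888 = 41.67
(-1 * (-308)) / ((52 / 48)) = 3696 / 13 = 284.31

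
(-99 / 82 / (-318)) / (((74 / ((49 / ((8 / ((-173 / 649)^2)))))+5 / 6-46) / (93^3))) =116781036767703 / 4774857895306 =24.46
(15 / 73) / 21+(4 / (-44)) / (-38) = 2601 / 213598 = 0.01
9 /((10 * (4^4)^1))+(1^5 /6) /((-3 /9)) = -1271 /2560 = -0.50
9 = 9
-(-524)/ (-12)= -131/ 3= -43.67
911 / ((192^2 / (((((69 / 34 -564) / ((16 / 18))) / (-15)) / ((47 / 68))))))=5802159 / 3850240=1.51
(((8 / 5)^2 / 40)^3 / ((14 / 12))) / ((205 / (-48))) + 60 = 60.00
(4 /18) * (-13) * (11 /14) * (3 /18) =-143 /378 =-0.38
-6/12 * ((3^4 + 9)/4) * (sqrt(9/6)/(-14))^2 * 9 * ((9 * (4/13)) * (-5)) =54675/5096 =10.73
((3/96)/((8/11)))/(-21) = -11/5376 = -0.00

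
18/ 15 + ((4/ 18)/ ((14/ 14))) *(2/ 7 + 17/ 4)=1391/ 630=2.21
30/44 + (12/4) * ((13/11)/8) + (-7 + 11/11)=-39/8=-4.88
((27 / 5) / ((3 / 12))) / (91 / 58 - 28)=-2088 / 2555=-0.82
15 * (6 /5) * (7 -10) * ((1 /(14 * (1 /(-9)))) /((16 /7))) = 243 /16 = 15.19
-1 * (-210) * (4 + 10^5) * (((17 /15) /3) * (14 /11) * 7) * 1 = 2332493296 /33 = 70681615.03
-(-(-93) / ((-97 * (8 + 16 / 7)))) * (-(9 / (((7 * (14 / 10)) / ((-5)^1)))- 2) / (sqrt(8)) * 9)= 30039 * sqrt(2) / 21728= 1.96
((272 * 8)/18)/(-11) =-1088/99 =-10.99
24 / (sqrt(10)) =12*sqrt(10) / 5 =7.59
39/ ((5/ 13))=507/ 5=101.40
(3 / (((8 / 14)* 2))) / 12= 7 / 32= 0.22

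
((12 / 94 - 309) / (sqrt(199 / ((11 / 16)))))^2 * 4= 2318176179 / 1758364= 1318.37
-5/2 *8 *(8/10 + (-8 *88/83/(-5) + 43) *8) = -594896/83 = -7167.42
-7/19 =-0.37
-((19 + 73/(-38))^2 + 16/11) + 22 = -4306867/15884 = -271.14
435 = 435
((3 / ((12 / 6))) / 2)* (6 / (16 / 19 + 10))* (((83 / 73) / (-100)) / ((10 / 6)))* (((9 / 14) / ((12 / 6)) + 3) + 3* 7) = -28996299 / 421064000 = -0.07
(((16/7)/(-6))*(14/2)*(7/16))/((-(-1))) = -1.17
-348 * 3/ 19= -1044/ 19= -54.95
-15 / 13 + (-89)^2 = 7919.85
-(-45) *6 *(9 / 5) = 486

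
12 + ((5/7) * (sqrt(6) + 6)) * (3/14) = 15 * sqrt(6)/98 + 633/49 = 13.29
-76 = -76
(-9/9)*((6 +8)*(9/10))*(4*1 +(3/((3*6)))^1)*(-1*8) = 420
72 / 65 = 1.11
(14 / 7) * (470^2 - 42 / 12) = 441793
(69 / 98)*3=207 / 98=2.11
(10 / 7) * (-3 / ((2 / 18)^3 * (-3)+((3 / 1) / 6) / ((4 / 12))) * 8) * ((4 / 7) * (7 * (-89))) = 41523840 / 5089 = 8159.53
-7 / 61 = -0.11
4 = 4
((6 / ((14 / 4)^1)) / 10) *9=54 / 35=1.54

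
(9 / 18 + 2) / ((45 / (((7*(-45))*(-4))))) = 70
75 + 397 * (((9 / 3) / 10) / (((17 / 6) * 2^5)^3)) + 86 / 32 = 15633591197 / 201236480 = 77.69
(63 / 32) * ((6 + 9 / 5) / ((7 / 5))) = 351 / 32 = 10.97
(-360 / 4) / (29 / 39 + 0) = -3510 / 29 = -121.03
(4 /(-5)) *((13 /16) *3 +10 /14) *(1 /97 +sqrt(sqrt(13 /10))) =-353 *10^(3 /4) *13^(1 /4) /1400-353 /13580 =-2.72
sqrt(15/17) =0.94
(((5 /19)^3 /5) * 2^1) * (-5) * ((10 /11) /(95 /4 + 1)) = -10000 /7469451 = -0.00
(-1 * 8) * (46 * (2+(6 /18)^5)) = -179216 /243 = -737.51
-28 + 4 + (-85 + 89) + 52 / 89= -1728 / 89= -19.42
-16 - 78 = -94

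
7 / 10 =0.70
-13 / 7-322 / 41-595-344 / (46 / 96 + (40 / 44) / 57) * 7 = -5468.22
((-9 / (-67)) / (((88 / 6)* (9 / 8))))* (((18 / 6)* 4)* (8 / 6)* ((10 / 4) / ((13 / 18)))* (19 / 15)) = 5472 / 9581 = 0.57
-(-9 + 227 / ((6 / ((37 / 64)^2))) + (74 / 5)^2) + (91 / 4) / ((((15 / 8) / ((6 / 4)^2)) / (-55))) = -1059339251 / 614400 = -1724.18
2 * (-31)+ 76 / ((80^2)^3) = -4063231999981 / 65536000000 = -62.00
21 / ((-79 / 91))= -24.19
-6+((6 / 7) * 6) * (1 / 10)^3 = -10491 / 1750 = -5.99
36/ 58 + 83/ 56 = 3415/ 1624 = 2.10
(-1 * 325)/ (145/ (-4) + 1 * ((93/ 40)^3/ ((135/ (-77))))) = 7.49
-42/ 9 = -14/ 3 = -4.67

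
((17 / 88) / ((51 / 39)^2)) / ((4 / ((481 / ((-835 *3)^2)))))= 81289 / 37549749600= 0.00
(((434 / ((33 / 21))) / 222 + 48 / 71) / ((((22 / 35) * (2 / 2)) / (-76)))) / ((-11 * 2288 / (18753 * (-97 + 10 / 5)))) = -65735022014725 / 4000038328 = -16433.60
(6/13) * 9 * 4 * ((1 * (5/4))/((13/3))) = 810/169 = 4.79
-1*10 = -10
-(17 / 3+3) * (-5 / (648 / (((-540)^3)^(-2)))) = 13 / 4820130755942400000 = 0.00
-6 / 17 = -0.35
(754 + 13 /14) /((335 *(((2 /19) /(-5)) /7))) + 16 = -196523 /268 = -733.29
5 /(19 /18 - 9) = -90 /143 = -0.63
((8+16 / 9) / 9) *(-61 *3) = -5368 / 27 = -198.81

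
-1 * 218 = -218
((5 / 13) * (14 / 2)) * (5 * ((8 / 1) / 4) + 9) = 665 / 13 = 51.15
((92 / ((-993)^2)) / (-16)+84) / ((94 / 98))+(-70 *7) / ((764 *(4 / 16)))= 3009918301439 / 35407047492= 85.01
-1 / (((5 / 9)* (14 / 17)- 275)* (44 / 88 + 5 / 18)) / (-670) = -1377 / 197003450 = -0.00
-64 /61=-1.05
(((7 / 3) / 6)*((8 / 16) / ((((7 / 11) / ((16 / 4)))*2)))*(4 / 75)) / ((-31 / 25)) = -22 / 837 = -0.03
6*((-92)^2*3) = 152352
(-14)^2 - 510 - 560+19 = -855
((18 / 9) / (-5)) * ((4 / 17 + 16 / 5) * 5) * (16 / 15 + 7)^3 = -1034591624 / 286875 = -3606.42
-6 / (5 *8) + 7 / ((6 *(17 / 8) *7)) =-73 / 1020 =-0.07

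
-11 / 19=-0.58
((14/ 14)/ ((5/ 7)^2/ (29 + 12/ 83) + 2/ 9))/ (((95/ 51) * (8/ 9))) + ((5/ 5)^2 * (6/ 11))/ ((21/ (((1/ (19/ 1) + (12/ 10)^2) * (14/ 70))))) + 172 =65298116067453/ 374143231000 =174.53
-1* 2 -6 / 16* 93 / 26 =-695 / 208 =-3.34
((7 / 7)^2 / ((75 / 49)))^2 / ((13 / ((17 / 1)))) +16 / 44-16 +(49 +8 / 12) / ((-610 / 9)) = -1551589711 / 98133750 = -15.81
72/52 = 18/13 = 1.38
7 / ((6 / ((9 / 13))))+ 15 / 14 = 171 / 91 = 1.88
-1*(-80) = 80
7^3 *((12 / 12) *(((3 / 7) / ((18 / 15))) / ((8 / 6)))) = 735 / 8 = 91.88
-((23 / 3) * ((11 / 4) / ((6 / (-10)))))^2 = -1234.74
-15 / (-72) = 5 / 24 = 0.21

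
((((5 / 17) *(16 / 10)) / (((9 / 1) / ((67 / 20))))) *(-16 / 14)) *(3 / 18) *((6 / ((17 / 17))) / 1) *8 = -8576 / 5355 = -1.60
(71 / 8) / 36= 71 / 288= 0.25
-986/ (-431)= 986/ 431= 2.29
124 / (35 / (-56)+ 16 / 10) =4960 / 39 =127.18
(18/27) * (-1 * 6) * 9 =-36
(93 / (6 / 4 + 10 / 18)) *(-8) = -13392 / 37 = -361.95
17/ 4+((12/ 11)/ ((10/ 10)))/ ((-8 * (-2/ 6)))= 205/ 44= 4.66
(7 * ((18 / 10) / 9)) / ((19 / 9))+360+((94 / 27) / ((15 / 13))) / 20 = 27764639 / 76950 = 360.81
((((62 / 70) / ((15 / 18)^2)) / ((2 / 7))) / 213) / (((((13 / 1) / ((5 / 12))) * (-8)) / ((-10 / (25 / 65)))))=31 / 14200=0.00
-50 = -50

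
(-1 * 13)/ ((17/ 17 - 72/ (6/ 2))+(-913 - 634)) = 13/ 1570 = 0.01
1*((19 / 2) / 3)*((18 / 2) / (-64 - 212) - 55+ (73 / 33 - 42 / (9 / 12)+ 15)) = -5411941 / 18216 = -297.10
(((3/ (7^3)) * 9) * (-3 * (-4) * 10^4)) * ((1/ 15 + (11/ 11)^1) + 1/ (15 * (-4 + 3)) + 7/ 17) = 77760000/ 5831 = 13335.62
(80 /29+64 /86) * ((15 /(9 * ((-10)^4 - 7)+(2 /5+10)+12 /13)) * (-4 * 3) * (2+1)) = -153316800 /7290761327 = -0.02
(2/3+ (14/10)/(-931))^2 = 1760929/3980025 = 0.44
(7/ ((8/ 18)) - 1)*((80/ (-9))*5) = -5900/ 9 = -655.56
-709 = -709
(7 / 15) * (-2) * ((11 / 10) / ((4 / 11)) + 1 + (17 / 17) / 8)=-581 / 150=-3.87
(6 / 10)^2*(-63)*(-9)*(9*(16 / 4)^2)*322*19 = 4495702176 / 25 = 179828087.04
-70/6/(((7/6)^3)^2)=-77760/16807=-4.63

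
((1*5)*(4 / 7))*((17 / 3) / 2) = 170 / 21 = 8.10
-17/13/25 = -17/325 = -0.05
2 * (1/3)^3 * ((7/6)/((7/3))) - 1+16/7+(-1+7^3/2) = 64949/378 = 171.82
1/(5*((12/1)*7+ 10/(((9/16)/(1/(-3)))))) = 27/10540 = 0.00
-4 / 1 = -4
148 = 148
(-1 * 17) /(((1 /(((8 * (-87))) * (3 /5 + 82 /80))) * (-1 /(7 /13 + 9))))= -183396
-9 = -9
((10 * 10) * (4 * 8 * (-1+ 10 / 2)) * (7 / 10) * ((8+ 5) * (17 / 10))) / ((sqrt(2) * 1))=99008 * sqrt(2)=140018.46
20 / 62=10 / 31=0.32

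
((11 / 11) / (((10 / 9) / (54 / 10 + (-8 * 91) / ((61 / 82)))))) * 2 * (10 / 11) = -5342994 / 3355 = -1592.55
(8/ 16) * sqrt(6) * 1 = sqrt(6)/ 2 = 1.22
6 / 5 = 1.20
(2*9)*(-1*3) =-54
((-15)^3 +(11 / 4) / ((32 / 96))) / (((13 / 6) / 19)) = -29523.81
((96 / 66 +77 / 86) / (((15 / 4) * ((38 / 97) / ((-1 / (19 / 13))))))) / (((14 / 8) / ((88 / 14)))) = -786864 / 200165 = -3.93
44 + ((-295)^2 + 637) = 87706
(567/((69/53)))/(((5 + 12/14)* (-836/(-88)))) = 140238/17917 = 7.83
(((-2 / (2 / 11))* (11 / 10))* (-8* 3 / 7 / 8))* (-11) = -3993 / 70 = -57.04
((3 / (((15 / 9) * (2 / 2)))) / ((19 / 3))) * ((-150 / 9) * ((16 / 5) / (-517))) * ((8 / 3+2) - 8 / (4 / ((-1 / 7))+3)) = 3264 / 22325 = 0.15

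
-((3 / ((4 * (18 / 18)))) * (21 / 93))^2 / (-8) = 441 / 123008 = 0.00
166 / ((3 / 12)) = 664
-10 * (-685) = 6850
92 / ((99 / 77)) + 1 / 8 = 71.68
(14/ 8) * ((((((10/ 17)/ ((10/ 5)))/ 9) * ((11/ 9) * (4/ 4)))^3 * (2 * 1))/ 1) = 1164625/ 5221939266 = 0.00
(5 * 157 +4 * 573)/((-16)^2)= 3077/256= 12.02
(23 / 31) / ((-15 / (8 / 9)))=-184 / 4185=-0.04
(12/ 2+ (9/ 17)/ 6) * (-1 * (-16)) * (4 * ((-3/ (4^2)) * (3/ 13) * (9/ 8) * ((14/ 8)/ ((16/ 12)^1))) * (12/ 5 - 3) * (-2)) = -29.87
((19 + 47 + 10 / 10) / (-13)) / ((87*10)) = -67 / 11310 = -0.01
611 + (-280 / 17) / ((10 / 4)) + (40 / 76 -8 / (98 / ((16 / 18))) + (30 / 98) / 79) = 6806593466 / 11252997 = 604.87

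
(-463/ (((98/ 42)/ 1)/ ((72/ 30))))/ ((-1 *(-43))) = -16668/ 1505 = -11.08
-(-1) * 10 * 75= 750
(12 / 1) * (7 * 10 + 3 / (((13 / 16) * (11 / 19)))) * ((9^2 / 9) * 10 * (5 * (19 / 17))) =1120597200 / 2431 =460961.42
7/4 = 1.75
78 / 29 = 2.69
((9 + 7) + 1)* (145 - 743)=-10166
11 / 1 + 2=13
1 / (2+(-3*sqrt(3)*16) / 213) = 0.62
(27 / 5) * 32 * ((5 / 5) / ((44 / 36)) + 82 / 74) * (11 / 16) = 42336 / 185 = 228.84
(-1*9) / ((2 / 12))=-54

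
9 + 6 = 15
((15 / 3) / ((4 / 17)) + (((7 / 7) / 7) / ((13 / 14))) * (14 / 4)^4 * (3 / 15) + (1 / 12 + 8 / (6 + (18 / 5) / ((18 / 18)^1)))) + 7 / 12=14231 / 520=27.37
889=889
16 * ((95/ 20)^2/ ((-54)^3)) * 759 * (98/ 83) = -4475317/ 2178252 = -2.05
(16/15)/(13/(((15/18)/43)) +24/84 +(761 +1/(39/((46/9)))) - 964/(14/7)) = 13104/11673413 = 0.00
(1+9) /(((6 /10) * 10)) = 5 /3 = 1.67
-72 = -72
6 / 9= 0.67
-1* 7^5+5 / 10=-33613 / 2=-16806.50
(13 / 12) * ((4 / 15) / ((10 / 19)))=247 / 450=0.55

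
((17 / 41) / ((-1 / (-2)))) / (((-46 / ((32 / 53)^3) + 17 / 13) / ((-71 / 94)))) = 257081344 / 85242184265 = 0.00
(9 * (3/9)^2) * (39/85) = 39/85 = 0.46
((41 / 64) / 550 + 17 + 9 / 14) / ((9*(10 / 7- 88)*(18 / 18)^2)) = -4347487 / 191980800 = -0.02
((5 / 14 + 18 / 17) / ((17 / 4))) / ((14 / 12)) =4044 / 14161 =0.29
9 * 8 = 72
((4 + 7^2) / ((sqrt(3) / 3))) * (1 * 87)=4611 * sqrt(3)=7986.49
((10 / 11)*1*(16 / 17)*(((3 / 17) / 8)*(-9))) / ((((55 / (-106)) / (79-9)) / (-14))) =-11219040 / 34969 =-320.83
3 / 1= 3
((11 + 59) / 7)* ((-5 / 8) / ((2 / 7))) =-175 / 8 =-21.88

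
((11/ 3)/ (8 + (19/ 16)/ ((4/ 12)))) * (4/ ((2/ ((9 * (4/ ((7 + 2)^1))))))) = 1408/ 555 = 2.54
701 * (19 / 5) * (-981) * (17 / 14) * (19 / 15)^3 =-169280853913 / 26250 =-6448794.43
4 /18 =2 /9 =0.22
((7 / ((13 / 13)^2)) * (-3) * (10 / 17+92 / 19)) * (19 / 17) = -36834 / 289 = -127.45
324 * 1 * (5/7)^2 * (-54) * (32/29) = -13996800/1421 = -9849.96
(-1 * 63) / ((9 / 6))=-42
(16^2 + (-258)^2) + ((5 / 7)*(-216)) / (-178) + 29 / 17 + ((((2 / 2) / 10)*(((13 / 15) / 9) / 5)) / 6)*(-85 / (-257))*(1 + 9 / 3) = 368314073274086 / 5511821175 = 66822.57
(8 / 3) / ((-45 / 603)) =-536 / 15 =-35.73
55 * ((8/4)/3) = 110/3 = 36.67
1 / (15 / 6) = 2 / 5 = 0.40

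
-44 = -44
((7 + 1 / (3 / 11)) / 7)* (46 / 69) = 64 / 63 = 1.02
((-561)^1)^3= -176558481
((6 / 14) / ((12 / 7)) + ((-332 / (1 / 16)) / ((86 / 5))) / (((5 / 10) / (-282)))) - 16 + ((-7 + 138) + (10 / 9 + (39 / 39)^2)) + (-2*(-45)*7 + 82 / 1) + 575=175588.55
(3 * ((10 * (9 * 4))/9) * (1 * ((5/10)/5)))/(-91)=-12/91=-0.13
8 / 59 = 0.14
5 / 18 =0.28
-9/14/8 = -9/112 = -0.08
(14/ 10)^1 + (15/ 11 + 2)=262/ 55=4.76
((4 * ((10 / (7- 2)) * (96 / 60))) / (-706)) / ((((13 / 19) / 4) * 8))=-304 / 22945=-0.01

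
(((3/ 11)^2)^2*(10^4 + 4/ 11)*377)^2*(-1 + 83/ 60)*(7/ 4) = 37848993204932530803/ 129687123005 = 291848506.84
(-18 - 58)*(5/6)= -190/3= -63.33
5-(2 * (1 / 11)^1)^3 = 6647 / 1331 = 4.99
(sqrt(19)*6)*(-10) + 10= 10 - 60*sqrt(19)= -251.53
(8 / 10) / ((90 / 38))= 0.34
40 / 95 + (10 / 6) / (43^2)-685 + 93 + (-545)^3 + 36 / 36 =-17060936167417 / 105393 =-161879215.58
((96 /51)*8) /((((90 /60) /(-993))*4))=-42368 /17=-2492.24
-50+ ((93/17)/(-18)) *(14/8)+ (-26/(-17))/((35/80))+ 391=982361/2856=343.96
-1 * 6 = -6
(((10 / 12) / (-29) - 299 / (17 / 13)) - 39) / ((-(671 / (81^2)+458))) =1731633795 / 2963530474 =0.58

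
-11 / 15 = -0.73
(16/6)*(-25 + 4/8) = -196/3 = -65.33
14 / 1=14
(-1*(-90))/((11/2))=180/11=16.36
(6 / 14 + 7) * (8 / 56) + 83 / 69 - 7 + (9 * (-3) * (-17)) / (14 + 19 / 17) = 22266859 / 868917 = 25.63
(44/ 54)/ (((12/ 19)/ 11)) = 2299/ 162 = 14.19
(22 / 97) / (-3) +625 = 181853 / 291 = 624.92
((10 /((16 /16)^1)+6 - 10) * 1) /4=3 /2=1.50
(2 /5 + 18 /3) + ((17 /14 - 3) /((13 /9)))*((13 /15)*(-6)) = 449 /35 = 12.83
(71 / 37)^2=5041 / 1369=3.68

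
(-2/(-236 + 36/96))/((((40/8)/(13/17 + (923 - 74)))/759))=175432224/160225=1094.91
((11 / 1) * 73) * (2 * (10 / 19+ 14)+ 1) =458513 / 19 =24132.26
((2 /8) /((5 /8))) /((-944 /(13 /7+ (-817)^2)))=-1168109 /4130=-282.84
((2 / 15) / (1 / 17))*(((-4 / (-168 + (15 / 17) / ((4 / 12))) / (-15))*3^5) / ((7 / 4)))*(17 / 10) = -707472 / 819875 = -0.86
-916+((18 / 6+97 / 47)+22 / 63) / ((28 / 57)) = -6252511 / 6909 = -904.98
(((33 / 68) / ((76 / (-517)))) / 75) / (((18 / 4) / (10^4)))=-97.82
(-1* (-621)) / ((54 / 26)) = 299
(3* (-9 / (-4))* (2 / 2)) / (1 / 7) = 189 / 4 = 47.25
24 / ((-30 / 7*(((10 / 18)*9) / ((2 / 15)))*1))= -56 / 375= -0.15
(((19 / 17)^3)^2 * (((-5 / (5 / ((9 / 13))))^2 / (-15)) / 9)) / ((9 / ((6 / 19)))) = -4952198 / 20396245805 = -0.00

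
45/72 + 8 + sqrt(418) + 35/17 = 1453/136 + sqrt(418) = 31.13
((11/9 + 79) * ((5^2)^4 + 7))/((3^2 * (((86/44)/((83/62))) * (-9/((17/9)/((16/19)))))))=-5198264000831/8745813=-594371.73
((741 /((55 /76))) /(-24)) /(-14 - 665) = 4693 /74690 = 0.06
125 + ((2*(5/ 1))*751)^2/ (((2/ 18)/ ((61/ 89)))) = 30963666025/ 89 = 347906359.83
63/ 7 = 9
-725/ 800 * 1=-29/ 32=-0.91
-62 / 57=-1.09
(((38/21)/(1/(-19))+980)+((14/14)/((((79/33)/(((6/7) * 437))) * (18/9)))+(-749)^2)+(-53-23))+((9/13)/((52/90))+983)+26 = 562959.05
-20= -20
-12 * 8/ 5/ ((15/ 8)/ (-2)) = 512/ 25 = 20.48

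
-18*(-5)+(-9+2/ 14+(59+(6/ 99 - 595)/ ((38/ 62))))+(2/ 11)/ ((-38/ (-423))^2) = -12251173/ 15162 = -808.02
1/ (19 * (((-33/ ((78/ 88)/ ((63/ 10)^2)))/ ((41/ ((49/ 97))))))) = -1292525/ 447111819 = -0.00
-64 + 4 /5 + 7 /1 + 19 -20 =-286 /5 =-57.20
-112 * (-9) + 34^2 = 2164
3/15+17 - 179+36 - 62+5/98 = -187.75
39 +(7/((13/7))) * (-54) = -2139/13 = -164.54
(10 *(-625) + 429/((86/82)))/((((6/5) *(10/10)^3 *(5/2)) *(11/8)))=-2009288/1419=-1415.99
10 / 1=10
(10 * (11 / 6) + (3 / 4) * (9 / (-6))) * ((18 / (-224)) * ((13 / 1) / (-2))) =2301 / 256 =8.99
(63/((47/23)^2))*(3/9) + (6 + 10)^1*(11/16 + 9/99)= 424832/24299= 17.48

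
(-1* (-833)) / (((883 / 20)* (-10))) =-1666 / 883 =-1.89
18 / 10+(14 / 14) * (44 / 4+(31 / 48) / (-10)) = 6113 / 480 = 12.74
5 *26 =130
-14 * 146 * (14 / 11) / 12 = -7154 / 33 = -216.79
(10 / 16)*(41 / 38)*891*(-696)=-15890985 / 38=-418183.82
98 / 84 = 7 / 6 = 1.17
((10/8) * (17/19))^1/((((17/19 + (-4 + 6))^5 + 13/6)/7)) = 232622985/6103791074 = 0.04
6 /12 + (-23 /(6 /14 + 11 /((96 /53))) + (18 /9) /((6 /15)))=17147 /8738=1.96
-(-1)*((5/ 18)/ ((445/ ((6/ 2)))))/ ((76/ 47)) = 47/ 40584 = 0.00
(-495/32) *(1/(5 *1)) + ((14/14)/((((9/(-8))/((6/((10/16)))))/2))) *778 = -6374861/480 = -13280.96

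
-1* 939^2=-881721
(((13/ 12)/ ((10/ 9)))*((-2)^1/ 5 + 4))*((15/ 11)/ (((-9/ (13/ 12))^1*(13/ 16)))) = -39/ 55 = -0.71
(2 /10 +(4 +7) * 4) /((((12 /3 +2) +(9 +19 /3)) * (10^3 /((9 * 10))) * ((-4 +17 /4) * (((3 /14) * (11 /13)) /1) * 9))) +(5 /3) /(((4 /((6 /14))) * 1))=0.64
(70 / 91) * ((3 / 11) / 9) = 10 / 429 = 0.02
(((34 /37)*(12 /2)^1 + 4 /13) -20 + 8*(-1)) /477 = -3556 /76479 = -0.05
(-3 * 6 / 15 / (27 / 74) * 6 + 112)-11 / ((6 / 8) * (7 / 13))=2276 / 35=65.03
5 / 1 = 5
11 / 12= 0.92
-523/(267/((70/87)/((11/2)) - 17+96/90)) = 39507943/1277595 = 30.92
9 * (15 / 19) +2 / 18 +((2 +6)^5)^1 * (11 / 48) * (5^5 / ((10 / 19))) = 7624321234 / 171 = 44586673.88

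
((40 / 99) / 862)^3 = 8000 / 77685040104309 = 0.00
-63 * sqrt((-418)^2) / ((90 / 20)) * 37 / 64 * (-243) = 13153833 / 16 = 822114.56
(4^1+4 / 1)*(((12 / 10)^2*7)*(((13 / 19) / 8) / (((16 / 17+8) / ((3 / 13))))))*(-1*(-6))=9639 / 9025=1.07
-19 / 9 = -2.11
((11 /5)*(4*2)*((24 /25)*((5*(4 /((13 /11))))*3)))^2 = 77720518656 /105625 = 735815.56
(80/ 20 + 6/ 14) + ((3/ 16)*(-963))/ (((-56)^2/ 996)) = -663809/ 12544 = -52.92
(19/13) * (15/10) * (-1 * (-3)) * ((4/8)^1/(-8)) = -171/416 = -0.41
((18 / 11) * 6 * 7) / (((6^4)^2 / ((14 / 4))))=0.00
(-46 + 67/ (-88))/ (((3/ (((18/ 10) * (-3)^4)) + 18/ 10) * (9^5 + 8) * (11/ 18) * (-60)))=2999835/ 252907586624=0.00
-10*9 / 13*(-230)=20700 / 13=1592.31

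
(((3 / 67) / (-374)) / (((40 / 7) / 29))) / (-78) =203 / 26060320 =0.00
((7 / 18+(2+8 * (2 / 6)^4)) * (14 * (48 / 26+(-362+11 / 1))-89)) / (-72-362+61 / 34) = 34098481 / 1190295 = 28.65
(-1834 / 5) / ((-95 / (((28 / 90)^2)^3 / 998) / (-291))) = -669744697664 / 656066682421875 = -0.00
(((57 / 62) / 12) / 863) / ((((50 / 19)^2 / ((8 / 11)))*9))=6859 / 6621367500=0.00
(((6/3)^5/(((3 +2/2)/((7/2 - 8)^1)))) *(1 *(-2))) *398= 28656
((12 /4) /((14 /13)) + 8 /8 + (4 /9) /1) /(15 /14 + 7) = 533 /1017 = 0.52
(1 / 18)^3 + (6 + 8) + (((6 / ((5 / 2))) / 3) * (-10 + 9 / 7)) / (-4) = 3213467 / 204120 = 15.74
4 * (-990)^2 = 3920400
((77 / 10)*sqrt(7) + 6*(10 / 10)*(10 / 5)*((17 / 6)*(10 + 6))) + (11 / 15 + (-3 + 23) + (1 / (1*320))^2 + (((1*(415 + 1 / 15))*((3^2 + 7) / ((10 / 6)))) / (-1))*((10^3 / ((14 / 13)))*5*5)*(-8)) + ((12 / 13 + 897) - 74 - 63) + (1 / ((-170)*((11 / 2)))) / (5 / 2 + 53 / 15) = 77*sqrt(7) / 10 + 700193324075613146791 / 946199654400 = 740005917.46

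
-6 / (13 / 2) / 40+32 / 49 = 4013 / 6370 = 0.63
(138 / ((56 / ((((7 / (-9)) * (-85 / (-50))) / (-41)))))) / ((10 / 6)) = 391 / 8200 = 0.05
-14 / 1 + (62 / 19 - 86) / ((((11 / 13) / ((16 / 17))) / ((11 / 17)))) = -403850 / 5491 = -73.55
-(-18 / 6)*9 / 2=13.50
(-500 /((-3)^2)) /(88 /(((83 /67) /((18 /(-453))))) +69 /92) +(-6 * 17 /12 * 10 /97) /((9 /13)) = 463317395 /18141813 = 25.54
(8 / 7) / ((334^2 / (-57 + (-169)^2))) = 8144 / 27889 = 0.29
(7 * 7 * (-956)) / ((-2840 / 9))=105399 / 710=148.45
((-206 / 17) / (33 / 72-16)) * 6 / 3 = 9888 / 6341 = 1.56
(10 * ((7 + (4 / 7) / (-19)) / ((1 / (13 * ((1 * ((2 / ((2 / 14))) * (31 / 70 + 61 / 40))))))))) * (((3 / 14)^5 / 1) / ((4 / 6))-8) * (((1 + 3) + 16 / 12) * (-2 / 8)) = 1002358776315 / 3764768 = 266247.16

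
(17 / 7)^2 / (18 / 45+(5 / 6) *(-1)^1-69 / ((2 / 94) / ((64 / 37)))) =-320790 / 305125009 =-0.00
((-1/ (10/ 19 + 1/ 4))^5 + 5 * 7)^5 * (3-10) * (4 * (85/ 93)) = -4561381652450872474483260003993043213440540171826329540/ 5789778975665430014846530942270507350031366469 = -787833468.54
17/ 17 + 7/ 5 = 12/ 5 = 2.40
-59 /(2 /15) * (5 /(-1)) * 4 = 8850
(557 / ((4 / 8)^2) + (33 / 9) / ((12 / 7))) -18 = 79637 / 36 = 2212.14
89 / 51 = 1.75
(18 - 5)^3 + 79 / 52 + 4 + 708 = 151347 / 52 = 2910.52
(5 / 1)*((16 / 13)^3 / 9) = 1.04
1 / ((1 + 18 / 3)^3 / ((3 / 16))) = 3 / 5488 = 0.00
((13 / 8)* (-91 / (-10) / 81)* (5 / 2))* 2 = 1183 / 1296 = 0.91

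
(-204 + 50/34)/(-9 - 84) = 3443/1581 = 2.18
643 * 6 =3858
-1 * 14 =-14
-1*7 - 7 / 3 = -28 / 3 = -9.33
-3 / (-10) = 3 / 10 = 0.30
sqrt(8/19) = 2 * sqrt(38)/19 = 0.65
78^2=6084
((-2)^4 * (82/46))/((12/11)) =1804/69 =26.14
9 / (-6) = -3 / 2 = -1.50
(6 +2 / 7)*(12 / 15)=176 / 35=5.03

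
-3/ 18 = -1/ 6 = -0.17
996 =996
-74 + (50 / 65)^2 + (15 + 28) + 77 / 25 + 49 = 91563 / 4225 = 21.67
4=4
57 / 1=57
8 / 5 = 1.60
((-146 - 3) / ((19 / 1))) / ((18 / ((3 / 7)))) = -149 / 798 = -0.19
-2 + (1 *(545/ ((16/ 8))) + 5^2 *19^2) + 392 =19375/ 2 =9687.50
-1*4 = -4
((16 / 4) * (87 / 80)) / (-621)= -29 / 4140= -0.01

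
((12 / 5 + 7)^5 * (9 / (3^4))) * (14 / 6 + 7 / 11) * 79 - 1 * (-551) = 1776100441069 / 928125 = 1913643.57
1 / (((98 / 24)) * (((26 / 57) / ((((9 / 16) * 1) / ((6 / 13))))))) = 513 / 784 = 0.65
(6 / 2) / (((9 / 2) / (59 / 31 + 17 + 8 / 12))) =3640 / 279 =13.05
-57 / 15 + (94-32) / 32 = -149 / 80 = -1.86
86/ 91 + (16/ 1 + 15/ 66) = 34379/ 2002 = 17.17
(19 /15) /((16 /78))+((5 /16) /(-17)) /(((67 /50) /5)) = 34776 /5695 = 6.11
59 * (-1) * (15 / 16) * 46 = -20355 / 8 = -2544.38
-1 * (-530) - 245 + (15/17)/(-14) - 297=-2871/238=-12.06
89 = 89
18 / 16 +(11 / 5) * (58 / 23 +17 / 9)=89659 / 8280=10.83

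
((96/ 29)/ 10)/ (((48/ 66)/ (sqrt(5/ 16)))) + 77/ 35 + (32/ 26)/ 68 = 33 * sqrt(5)/ 290 + 2451/ 1105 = 2.47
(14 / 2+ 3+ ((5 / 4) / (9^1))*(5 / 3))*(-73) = -746.90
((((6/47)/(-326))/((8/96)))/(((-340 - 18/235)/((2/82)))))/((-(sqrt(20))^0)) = -90/267045997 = -0.00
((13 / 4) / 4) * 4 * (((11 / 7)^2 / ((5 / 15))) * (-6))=-144.46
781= 781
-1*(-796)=796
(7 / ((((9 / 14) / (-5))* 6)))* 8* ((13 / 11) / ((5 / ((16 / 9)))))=-81536 / 2673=-30.50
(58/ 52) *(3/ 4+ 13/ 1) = 1595/ 104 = 15.34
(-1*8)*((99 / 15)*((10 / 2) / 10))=-132 / 5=-26.40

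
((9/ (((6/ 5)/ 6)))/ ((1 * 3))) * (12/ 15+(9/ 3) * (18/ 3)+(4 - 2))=312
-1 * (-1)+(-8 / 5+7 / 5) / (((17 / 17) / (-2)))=7 / 5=1.40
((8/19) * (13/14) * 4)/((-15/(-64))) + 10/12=9983/1330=7.51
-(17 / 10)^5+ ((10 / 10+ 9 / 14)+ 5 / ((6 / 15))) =-38999 / 700000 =-0.06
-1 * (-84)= 84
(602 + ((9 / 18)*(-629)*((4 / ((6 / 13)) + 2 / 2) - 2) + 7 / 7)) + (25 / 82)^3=-2990848841 / 1654104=-1808.14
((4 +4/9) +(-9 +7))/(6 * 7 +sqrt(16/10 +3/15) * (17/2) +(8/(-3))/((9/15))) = 148720/2074199-20196 * sqrt(5)/2074199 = 0.05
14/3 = 4.67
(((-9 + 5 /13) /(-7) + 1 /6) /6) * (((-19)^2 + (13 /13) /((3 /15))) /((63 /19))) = 126331 /4914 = 25.71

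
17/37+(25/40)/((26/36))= 2549/1924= 1.32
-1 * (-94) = 94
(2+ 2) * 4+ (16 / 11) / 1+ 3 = 225 / 11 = 20.45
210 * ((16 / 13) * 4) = 13440 / 13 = 1033.85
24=24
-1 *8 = -8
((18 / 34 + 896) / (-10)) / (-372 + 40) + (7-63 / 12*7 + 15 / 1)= -817249 / 56440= -14.48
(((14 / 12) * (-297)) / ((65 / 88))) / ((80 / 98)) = -373527 / 650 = -574.66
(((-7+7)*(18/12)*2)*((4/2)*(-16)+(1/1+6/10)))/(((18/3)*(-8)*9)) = 0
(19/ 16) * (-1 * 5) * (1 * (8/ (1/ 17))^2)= -109820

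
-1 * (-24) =24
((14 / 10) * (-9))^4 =15752961 / 625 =25204.74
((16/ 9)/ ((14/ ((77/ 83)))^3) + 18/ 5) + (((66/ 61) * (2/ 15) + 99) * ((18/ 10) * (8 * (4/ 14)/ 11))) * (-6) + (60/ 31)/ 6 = -372221148417938/ 1702967516775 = -218.57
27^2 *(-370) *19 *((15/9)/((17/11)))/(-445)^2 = -3758238/134657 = -27.91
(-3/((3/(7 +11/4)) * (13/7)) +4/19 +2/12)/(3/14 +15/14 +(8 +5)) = -7777/22800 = -0.34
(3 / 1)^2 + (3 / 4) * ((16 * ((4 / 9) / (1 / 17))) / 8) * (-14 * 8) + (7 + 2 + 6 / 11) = -41276 / 33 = -1250.79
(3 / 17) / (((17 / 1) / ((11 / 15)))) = 11 / 1445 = 0.01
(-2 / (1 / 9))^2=324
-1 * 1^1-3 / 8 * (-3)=1 / 8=0.12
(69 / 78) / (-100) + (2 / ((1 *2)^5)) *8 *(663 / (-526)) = -436999 / 683800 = -0.64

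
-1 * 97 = -97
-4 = -4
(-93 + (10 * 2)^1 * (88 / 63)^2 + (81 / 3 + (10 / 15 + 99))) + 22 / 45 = 1452217 / 19845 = 73.18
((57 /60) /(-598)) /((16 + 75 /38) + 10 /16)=-361 /4226365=-0.00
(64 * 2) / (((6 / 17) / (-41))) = -44608 / 3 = -14869.33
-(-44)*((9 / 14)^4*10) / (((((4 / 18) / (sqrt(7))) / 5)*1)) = 16238475*sqrt(7) / 9604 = 4473.45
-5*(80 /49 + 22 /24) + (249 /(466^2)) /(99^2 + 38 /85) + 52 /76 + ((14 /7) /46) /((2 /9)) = -11.87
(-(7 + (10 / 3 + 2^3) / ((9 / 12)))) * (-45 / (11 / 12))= 11940 / 11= 1085.45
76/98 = 38/49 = 0.78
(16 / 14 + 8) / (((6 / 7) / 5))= 160 / 3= 53.33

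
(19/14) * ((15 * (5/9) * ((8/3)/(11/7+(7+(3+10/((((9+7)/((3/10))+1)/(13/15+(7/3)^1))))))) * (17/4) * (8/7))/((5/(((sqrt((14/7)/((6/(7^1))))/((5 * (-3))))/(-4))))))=105298 * sqrt(21)/7867125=0.06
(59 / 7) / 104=0.08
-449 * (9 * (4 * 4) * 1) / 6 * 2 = -21552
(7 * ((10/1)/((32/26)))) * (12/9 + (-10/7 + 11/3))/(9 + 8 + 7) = 1625/192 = 8.46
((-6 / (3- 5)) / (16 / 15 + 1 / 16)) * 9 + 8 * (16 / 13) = 118928 / 3523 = 33.76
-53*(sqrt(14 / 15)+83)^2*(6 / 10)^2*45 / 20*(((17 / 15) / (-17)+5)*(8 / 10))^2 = -359937282864 / 78125 - 578134176*sqrt(210) / 78125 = -4714435.11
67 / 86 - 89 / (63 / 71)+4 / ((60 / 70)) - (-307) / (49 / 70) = 1862251 / 5418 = 343.72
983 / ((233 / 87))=85521 / 233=367.04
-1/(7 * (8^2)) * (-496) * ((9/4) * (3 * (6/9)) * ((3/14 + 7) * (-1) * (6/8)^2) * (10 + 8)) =-2282499/6272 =-363.92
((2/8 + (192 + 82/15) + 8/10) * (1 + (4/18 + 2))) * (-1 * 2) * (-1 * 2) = 2558.66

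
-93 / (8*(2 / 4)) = -93 / 4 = -23.25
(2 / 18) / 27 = 1 / 243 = 0.00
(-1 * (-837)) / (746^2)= 0.00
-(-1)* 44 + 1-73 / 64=2807 / 64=43.86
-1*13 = -13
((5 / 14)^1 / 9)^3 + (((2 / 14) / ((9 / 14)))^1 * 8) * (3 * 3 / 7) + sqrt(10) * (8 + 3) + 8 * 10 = 11 * sqrt(10) + 164602493 / 2000376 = 117.07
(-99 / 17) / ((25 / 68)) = -396 / 25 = -15.84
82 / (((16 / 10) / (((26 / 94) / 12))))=1.18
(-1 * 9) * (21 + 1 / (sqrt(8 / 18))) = -405 / 2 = -202.50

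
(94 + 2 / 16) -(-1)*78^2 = 49425 / 8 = 6178.12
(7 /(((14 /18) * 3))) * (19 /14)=57 /14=4.07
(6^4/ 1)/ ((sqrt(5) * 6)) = 216 * sqrt(5)/ 5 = 96.60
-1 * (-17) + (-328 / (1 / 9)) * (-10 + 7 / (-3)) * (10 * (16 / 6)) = 970897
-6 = -6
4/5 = 0.80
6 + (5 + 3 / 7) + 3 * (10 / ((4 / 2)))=185 / 7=26.43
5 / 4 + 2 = 13 / 4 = 3.25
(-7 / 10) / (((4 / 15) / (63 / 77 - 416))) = 95907 / 88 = 1089.85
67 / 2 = 33.50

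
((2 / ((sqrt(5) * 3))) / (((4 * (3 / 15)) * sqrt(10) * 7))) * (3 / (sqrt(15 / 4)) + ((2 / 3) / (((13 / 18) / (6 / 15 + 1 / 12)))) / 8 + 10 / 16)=0.04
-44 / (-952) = 11 / 238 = 0.05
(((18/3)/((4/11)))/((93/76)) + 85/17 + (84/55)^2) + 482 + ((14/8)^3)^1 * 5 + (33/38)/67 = 4046364188917/7640036800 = 529.63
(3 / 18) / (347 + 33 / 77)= 7 / 14592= 0.00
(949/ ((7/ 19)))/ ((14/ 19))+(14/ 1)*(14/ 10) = 1722549/ 490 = 3515.41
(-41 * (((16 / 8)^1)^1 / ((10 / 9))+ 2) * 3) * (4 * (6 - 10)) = 7478.40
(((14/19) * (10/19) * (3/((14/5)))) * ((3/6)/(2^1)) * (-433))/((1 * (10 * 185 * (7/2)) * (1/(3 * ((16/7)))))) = -31176/654493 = -0.05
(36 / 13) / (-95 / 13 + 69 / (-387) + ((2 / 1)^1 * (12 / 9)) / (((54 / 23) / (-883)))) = -62694 / 22874941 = -0.00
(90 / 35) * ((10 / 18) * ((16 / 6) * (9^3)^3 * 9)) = 92980917360 / 7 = 13282988194.29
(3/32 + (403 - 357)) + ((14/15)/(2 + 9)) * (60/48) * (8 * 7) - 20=33827/1056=32.03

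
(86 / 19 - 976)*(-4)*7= 516824 / 19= 27201.26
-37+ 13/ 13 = -36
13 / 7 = 1.86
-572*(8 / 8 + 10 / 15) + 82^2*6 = 118172 / 3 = 39390.67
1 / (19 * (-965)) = -1 / 18335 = -0.00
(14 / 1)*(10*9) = 1260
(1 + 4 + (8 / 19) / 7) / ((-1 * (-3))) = 673 / 399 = 1.69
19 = 19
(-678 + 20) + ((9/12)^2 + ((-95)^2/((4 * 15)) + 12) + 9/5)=-118373/240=-493.22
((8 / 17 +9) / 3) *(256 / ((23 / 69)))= 41216 / 17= 2424.47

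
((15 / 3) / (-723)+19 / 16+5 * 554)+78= 32959321 / 11568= 2849.18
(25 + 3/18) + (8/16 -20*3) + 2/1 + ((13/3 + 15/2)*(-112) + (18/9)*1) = -4067/3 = -1355.67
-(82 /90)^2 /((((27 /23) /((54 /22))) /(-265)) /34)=69670726 /4455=15638.77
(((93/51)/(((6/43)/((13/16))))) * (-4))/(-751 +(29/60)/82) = 3552445/62813147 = 0.06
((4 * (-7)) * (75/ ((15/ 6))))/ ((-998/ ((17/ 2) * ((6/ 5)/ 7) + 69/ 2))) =15102/ 499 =30.26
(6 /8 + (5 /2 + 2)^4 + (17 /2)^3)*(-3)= -49197 /16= -3074.81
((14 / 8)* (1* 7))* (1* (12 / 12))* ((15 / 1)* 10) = 3675 / 2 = 1837.50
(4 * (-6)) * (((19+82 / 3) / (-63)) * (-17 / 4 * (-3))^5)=5328723321 / 896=5947235.85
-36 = -36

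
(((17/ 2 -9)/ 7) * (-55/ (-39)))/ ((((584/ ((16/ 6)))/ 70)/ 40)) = -11000/ 8541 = -1.29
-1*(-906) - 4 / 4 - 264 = 641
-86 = -86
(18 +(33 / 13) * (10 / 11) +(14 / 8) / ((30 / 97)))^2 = 674.23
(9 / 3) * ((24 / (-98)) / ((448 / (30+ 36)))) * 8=-297 / 343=-0.87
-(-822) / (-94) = -411 / 47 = -8.74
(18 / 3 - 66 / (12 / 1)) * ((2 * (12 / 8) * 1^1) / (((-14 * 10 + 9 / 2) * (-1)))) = 3 / 271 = 0.01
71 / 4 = 17.75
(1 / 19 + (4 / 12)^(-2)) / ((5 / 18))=32.59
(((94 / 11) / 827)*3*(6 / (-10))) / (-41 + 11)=141 / 227425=0.00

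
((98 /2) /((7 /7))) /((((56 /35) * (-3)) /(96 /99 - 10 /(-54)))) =-84035 /7128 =-11.79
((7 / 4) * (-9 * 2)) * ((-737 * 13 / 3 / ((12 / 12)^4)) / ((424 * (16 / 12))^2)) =1810809 / 5752832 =0.31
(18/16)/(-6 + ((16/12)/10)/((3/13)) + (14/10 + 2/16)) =-405/1403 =-0.29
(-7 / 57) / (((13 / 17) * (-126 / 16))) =136 / 6669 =0.02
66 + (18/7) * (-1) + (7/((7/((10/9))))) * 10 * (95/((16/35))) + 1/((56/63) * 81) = 398575/168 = 2372.47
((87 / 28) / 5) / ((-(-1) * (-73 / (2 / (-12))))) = 29 / 20440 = 0.00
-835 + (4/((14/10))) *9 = -5665/7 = -809.29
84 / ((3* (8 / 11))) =77 / 2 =38.50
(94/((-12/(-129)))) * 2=2021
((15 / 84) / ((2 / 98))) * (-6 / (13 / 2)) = -105 / 13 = -8.08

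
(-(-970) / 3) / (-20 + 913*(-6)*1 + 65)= -970 / 16299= -0.06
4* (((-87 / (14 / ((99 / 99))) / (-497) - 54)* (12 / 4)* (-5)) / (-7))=-11269350 / 24353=-462.75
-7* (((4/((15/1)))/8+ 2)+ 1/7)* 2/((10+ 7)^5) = -457/21297855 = -0.00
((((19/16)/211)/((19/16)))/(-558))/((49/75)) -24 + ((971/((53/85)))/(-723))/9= -24.24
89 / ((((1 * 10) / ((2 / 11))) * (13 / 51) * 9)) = 1513 / 2145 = 0.71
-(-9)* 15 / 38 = 135 / 38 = 3.55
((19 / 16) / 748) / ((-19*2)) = -1 / 23936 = -0.00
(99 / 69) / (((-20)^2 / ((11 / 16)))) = 363 / 147200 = 0.00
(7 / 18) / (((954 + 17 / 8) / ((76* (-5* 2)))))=-21280 / 68841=-0.31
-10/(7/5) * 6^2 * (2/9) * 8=-3200/7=-457.14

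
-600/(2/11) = -3300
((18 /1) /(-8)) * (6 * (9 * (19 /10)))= -4617 /20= -230.85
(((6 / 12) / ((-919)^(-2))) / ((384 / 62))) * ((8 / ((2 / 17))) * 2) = 9272575.98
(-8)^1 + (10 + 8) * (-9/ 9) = -26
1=1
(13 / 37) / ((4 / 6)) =39 / 74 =0.53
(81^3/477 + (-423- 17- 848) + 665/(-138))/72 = -1306915/526608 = -2.48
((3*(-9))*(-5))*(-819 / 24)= -36855 / 8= -4606.88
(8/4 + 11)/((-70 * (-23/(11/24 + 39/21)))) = 0.02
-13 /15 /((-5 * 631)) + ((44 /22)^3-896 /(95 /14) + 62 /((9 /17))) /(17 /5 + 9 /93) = -1448780264 /731029275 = -1.98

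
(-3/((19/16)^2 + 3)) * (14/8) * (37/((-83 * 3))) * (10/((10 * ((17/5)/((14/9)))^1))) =1160320/14337171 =0.08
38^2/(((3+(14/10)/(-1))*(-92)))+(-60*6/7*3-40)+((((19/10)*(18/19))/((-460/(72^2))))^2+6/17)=207.75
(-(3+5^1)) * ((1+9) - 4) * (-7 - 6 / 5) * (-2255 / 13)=-887568 / 13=-68274.46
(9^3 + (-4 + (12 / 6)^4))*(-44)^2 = 1434576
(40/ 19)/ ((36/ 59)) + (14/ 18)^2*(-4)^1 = 1586/ 1539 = 1.03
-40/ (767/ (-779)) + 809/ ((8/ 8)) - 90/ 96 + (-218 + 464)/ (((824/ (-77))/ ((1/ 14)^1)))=1070680107/ 1264016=847.05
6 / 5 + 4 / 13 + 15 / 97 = 10481 / 6305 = 1.66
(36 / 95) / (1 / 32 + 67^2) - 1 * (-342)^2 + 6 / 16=-1418810877131 / 12130360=-116963.62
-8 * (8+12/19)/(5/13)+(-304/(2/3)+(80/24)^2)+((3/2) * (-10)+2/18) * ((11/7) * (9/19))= -3803518/5985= -635.51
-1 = -1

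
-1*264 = -264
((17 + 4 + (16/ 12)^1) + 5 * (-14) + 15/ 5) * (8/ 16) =-67/ 3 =-22.33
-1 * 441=-441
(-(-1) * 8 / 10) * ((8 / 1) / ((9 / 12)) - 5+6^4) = 3124 / 3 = 1041.33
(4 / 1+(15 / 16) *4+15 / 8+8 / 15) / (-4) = -2.54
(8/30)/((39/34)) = 0.23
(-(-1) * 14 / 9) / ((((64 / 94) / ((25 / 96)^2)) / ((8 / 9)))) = 205625 / 1492992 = 0.14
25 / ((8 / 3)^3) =675 / 512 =1.32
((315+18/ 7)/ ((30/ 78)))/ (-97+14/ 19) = -549081/ 64015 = -8.58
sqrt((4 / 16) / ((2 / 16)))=sqrt(2)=1.41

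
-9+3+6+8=8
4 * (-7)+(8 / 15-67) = -1417 / 15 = -94.47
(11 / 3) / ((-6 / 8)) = -4.89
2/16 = 0.12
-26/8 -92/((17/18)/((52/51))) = -118573/1156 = -102.57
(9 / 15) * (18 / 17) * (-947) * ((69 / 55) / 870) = -588087 / 677875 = -0.87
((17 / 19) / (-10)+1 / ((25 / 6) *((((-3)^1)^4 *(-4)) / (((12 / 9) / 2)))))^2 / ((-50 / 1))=-47927929 / 296065125000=-0.00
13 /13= 1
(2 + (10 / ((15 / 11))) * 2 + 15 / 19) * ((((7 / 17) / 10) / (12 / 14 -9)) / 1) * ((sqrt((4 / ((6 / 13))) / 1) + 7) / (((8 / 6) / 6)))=-3.95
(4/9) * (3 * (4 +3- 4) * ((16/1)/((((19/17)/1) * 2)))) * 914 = 497216/19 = 26169.26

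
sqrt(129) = 11.36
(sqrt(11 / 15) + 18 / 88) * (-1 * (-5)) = 45 / 44 + sqrt(165) / 3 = 5.30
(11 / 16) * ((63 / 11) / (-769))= -63 / 12304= -0.01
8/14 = 4/7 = 0.57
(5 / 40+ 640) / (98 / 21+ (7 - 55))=-14.77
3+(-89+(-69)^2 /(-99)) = -1475 /11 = -134.09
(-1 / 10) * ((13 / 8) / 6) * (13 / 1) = -169 / 480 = -0.35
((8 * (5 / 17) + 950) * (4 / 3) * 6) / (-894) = -64760 / 7599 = -8.52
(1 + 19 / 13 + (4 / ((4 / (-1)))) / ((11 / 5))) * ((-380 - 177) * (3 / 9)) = -159859 / 429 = -372.63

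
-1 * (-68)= 68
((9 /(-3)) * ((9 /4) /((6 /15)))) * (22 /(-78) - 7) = 3195 /26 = 122.88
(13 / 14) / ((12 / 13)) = 169 / 168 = 1.01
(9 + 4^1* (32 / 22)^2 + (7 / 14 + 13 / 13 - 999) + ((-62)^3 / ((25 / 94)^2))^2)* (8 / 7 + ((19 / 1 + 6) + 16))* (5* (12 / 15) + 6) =63318253749589156594517 / 13234375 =4784378087336134.62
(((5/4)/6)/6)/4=5/576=0.01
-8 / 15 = -0.53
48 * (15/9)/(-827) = -80/827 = -0.10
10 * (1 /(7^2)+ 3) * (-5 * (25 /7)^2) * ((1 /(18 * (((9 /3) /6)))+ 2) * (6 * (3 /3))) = -175750000 /7203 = -24399.56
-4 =-4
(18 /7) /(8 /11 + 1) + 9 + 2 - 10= 2.49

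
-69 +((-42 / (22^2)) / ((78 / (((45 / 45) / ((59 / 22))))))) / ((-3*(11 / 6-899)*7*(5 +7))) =-37604755189 / 544996452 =-69.00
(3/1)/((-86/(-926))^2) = 347.81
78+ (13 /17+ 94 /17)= 1433 /17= 84.29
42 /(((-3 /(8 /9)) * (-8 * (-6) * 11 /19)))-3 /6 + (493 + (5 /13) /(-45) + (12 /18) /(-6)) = 3798703 /7722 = 491.93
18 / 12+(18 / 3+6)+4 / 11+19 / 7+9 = 3939 / 154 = 25.58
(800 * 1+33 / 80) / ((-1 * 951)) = -64033 / 76080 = -0.84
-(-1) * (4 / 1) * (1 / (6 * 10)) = 1 / 15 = 0.07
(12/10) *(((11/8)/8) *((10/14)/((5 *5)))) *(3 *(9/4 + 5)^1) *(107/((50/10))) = 307197/112000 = 2.74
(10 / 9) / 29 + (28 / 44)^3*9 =819017 / 347391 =2.36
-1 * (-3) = 3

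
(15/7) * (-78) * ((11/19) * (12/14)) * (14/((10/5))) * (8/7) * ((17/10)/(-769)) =1050192/715939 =1.47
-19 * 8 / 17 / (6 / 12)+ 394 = 6394 / 17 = 376.12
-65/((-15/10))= 130/3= 43.33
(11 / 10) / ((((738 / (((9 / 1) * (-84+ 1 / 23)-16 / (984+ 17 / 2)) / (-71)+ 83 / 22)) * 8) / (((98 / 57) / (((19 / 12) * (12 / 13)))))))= 654837297569 / 207262866981600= 0.00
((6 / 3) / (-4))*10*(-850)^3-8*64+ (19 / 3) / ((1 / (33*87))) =3070642671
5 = 5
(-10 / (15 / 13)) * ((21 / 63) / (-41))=26 / 369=0.07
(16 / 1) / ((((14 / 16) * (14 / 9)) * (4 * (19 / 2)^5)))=4608 / 121328851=0.00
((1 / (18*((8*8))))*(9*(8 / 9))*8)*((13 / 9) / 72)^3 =2197 / 4897760256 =0.00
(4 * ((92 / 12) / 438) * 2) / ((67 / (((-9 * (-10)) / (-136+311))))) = 0.00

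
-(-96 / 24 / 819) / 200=1 / 40950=0.00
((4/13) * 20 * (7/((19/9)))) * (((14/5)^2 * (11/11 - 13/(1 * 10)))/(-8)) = 37044/6175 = 6.00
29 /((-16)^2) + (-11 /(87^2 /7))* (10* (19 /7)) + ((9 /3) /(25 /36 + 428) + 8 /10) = 96313645673 /149519842560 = 0.64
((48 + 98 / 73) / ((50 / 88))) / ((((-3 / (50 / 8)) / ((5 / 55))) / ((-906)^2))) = -985550424 / 73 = -13500690.74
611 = 611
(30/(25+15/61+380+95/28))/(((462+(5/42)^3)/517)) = 392534227008/4778029768571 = 0.08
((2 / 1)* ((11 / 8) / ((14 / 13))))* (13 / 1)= 1859 / 56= 33.20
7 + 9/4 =37/4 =9.25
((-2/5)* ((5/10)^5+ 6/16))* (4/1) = -13/20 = -0.65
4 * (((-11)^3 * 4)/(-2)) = 10648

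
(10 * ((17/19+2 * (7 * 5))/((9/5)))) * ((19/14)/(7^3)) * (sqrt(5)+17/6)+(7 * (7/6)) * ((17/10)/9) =11225 * sqrt(5)/7203+7724783/1296540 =9.44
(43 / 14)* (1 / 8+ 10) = 3483 / 112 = 31.10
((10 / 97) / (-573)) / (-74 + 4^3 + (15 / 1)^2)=-2 / 2389983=-0.00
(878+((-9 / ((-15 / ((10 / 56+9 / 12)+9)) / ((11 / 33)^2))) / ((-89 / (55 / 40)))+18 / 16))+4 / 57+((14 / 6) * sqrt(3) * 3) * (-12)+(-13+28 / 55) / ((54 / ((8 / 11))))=181295342357 / 206247888 - 84 * sqrt(3)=733.52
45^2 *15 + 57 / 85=2581932 / 85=30375.67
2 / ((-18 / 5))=-5 / 9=-0.56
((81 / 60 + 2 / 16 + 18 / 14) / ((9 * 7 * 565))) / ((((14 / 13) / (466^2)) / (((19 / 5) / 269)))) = 10365453059 / 46917769500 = 0.22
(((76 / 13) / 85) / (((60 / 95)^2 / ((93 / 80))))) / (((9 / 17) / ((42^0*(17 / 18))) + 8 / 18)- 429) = -10844079 / 23154872000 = -0.00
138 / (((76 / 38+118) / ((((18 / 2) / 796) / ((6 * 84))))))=23 / 891520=0.00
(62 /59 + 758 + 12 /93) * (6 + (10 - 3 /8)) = 43391875 /3658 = 11862.19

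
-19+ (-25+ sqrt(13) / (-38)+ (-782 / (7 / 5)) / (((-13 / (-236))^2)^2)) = -12129002463348 / 199927- sqrt(13) / 38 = -60667155.92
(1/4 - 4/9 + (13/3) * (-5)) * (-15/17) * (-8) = -7870/51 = -154.31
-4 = -4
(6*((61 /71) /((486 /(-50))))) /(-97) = 3050 /557847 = 0.01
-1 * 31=-31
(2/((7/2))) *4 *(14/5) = 32/5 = 6.40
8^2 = 64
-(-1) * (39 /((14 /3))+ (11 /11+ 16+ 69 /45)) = 26.89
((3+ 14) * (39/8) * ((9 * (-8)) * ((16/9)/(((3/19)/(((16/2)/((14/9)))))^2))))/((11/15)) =-8271694080/539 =-15346371.21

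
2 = 2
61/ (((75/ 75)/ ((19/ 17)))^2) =22021/ 289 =76.20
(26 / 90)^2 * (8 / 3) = 1352 / 6075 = 0.22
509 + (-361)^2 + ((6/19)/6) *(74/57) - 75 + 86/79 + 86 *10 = 11260683539/85557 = 131616.16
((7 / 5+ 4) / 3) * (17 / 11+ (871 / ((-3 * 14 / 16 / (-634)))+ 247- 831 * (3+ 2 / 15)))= 720761523 / 1925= 374421.57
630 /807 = 210 /269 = 0.78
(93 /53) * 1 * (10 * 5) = 4650 /53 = 87.74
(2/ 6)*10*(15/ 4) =12.50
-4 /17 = -0.24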